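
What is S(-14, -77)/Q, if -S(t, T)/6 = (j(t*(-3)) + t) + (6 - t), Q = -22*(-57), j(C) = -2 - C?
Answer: 2/11 ≈ 0.18182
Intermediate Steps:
Q = 1254
S(t, T) = -24 - 18*t (S(t, T) = -6*(((-2 - t*(-3)) + t) + (6 - t)) = -6*(((-2 - (-3)*t) + t) + (6 - t)) = -6*(((-2 + 3*t) + t) + (6 - t)) = -6*((-2 + 4*t) + (6 - t)) = -6*(4 + 3*t) = -24 - 18*t)
S(-14, -77)/Q = (-24 - 18*(-14))/1254 = (-24 + 252)*(1/1254) = 228*(1/1254) = 2/11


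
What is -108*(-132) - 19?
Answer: 14237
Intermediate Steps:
-108*(-132) - 19 = 14256 - 19 = 14237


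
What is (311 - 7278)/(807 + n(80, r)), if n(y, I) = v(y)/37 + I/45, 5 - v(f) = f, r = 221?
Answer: -11600055/1348457 ≈ -8.6025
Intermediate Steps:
v(f) = 5 - f
n(y, I) = 5/37 - y/37 + I/45 (n(y, I) = (5 - y)/37 + I/45 = (5 - y)*(1/37) + I*(1/45) = (5/37 - y/37) + I/45 = 5/37 - y/37 + I/45)
(311 - 7278)/(807 + n(80, r)) = (311 - 7278)/(807 + (5/37 - 1/37*80 + (1/45)*221)) = -6967/(807 + (5/37 - 80/37 + 221/45)) = -6967/(807 + 4802/1665) = -6967/1348457/1665 = -6967*1665/1348457 = -11600055/1348457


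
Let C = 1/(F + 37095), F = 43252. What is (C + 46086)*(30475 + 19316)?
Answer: 184369691934813/80347 ≈ 2.2947e+9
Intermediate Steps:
C = 1/80347 (C = 1/(43252 + 37095) = 1/80347 ≈ 1.2446e-5)
(C + 46086)*(30475 + 19316) = (1/80347 + 46086)*(30475 + 19316) = (3702871843/80347)*49791 = 184369691934813/80347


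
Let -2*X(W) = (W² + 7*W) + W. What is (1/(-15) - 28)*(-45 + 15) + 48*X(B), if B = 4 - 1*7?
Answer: 1202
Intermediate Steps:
B = -3 (B = 4 - 7 = -3)
X(W) = -4*W - W²/2 (X(W) = -((W² + 7*W) + W)/2 = -(W² + 8*W)/2 = -4*W - W²/2)
(1/(-15) - 28)*(-45 + 15) + 48*X(B) = (1/(-15) - 28)*(-45 + 15) + 48*(-½*(-3)*(8 - 3)) = (-1/15 - 28)*(-30) + 48*(-½*(-3)*5) = -421/15*(-30) + 48*(15/2) = 842 + 360 = 1202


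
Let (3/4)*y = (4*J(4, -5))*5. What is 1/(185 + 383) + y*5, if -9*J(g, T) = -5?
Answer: 1136027/15336 ≈ 74.076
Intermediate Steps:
J(g, T) = 5/9 (J(g, T) = -⅑*(-5) = 5/9)
y = 400/27 (y = 4*((4*(5/9))*5)/3 = 4*((20/9)*5)/3 = (4/3)*(100/9) = 400/27 ≈ 14.815)
1/(185 + 383) + y*5 = 1/(185 + 383) + (400/27)*5 = 1/568 + 2000/27 = 1136027/15336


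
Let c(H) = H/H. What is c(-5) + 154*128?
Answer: 19713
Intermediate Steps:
c(H) = 1
c(-5) + 154*128 = 1 + 154*128 = 1 + 19712 = 19713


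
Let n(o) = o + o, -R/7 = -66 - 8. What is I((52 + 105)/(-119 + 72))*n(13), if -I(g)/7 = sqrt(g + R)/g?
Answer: 182*sqrt(1136883)/157 ≈ 1236.0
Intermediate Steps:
R = 518 (R = -7*(-66 - 8) = -7*(-74) = 518)
n(o) = 2*o
I(g) = -7*sqrt(518 + g)/g (I(g) = -7*sqrt(g + 518)/g = -7*sqrt(518 + g)/g)
I((52 + 105)/(-119 + 72))*n(13) = (-7*sqrt(518 + (52 + 105)/(-119 + 72))/((52 + 105)/(-119 + 72)))*(2*13) = -7*sqrt(518 + 157/(-47))/(157/(-47))*26 = -7*sqrt(518 + 157*(-1/47))/(157*(-1/47))*26 = -7*sqrt(518 - 157/47)/(-157/47)*26 = -7*(-47/157)*sqrt(24189/47)*26 = -7*(-47/157)*sqrt(1136883)/47*26 = (7*sqrt(1136883)/157)*26 = 182*sqrt(1136883)/157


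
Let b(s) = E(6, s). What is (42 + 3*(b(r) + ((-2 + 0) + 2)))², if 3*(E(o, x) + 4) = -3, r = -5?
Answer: 729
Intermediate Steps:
E(o, x) = -5 (E(o, x) = -4 + (⅓)*(-3) = -4 - 1 = -5)
b(s) = -5
(42 + 3*(b(r) + ((-2 + 0) + 2)))² = (42 + 3*(-5 + ((-2 + 0) + 2)))² = (42 + 3*(-5 + (-2 + 2)))² = (42 + 3*(-5 + 0))² = (42 + 3*(-5))² = (42 - 15)² = 27² = 729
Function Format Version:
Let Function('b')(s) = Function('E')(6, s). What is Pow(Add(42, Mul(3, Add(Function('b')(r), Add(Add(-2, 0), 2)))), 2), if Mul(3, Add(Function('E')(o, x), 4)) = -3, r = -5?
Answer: 729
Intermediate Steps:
Function('E')(o, x) = -5 (Function('E')(o, x) = Add(-4, Mul(Rational(1, 3), -3)) = Add(-4, -1) = -5)
Function('b')(s) = -5
Pow(Add(42, Mul(3, Add(Function('b')(r), Add(Add(-2, 0), 2)))), 2) = Pow(Add(42, Mul(3, Add(-5, Add(Add(-2, 0), 2)))), 2) = Pow(Add(42, Mul(3, Add(-5, Add(-2, 2)))), 2) = Pow(Add(42, Mul(3, Add(-5, 0))), 2) = Pow(Add(42, Mul(3, -5)), 2) = Pow(Add(42, -15), 2) = Pow(27, 2) = 729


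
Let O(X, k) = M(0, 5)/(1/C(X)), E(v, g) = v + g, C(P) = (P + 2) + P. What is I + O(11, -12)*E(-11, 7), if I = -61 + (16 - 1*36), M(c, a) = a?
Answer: -561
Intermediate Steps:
C(P) = 2 + 2*P (C(P) = (2 + P) + P = 2 + 2*P)
I = -81 (I = -61 + (16 - 36) = -61 - 20 = -81)
E(v, g) = g + v
O(X, k) = 10 + 10*X (O(X, k) = 5/(1/(2 + 2*X)) = 5*(2 + 2*X) = 10 + 10*X)
I + O(11, -12)*E(-11, 7) = -81 + (10 + 10*11)*(7 - 11) = -81 + (10 + 110)*(-4) = -81 + 120*(-4) = -81 - 480 = -561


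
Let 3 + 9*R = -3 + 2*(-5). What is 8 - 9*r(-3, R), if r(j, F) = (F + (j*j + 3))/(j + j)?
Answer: 70/3 ≈ 23.333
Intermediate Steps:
R = -16/9 (R = -1/3 + (-3 + 2*(-5))/9 = -1/3 + (-3 - 10)/9 = -1/3 + (1/9)*(-13) = -1/3 - 13/9 = -16/9 ≈ -1.7778)
r(j, F) = (3 + F + j**2)/(2*j) (r(j, F) = (F + (j**2 + 3))/((2*j)) = (F + (3 + j**2))*(1/(2*j)) = (3 + F + j**2)*(1/(2*j)) = (3 + F + j**2)/(2*j))
8 - 9*r(-3, R) = 8 - 9*(3 - 16/9 + (-3)**2)/(2*(-3)) = 8 - 9*(-1)*(3 - 16/9 + 9)/(2*3) = 8 - 9*(-1)*92/(2*3*9) = 8 - 9*(-46/27) = 8 + 46/3 = 70/3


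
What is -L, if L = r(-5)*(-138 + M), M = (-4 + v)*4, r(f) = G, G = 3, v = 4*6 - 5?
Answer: 234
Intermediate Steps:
v = 19 (v = 24 - 5 = 19)
r(f) = 3
M = 60 (M = (-4 + 19)*4 = 15*4 = 60)
L = -234 (L = 3*(-138 + 60) = 3*(-78) = -234)
-L = -1*(-234) = 234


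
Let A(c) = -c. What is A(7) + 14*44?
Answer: 609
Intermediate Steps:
A(7) + 14*44 = -1*7 + 14*44 = -7 + 616 = 609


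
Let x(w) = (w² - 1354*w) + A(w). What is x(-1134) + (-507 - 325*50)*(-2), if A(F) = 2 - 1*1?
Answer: 2854907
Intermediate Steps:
A(F) = 1 (A(F) = 2 - 1 = 1)
x(w) = 1 + w² - 1354*w (x(w) = (w² - 1354*w) + 1 = 1 + w² - 1354*w)
x(-1134) + (-507 - 325*50)*(-2) = (1 + (-1134)² - 1354*(-1134)) + (-507 - 325*50)*(-2) = (1 + 1285956 + 1535436) + (-507 - 16250)*(-2) = 2821393 - 16757*(-2) = 2821393 + 33514 = 2854907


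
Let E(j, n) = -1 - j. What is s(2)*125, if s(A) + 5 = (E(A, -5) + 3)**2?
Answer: -625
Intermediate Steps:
s(A) = -5 + (2 - A)**2 (s(A) = -5 + ((-1 - A) + 3)**2 = -5 + (2 - A)**2)
s(2)*125 = (-5 + (-2 + 2)**2)*125 = (-5 + 0**2)*125 = (-5 + 0)*125 = -5*125 = -625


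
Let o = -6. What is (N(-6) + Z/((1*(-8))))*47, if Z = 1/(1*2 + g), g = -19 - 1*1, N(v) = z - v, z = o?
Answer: 47/144 ≈ 0.32639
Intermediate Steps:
z = -6
N(v) = -6 - v
g = -20 (g = -19 - 1 = -20)
Z = -1/18 (Z = 1/(1*2 - 20) = 1/(2 - 20) = 1/(-18) = -1/18 ≈ -0.055556)
(N(-6) + Z/((1*(-8))))*47 = ((-6 - 1*(-6)) - 1/(18*(1*(-8))))*47 = ((-6 + 6) - 1/18/(-8))*47 = (0 - 1/18*(-⅛))*47 = (0 + 1/144)*47 = (1/144)*47 = 47/144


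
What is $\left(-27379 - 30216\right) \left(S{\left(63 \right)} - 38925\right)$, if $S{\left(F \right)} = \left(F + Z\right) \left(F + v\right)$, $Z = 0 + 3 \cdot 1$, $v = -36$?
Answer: $2139251085$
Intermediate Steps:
$Z = 3$ ($Z = 0 + 3 = 3$)
$S{\left(F \right)} = \left(-36 + F\right) \left(3 + F\right)$ ($S{\left(F \right)} = \left(F + 3\right) \left(F - 36\right) = \left(3 + F\right) \left(-36 + F\right) = \left(-36 + F\right) \left(3 + F\right)$)
$\left(-27379 - 30216\right) \left(S{\left(63 \right)} - 38925\right) = \left(-27379 - 30216\right) \left(\left(-108 + 63^{2} - 2079\right) - 38925\right) = - 57595 \left(\left(-108 + 3969 - 2079\right) - 38925\right) = - 57595 \left(1782 - 38925\right) = \left(-57595\right) \left(-37143\right) = 2139251085$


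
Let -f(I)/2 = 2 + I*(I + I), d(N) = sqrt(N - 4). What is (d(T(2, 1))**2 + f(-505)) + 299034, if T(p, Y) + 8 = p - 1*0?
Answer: -721080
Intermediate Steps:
T(p, Y) = -8 + p (T(p, Y) = -8 + (p - 1*0) = -8 + (p + 0) = -8 + p)
d(N) = sqrt(-4 + N)
f(I) = -4 - 4*I**2 (f(I) = -2*(2 + I*(I + I)) = -2*(2 + I*(2*I)) = -2*(2 + 2*I**2) = -4 - 4*I**2)
(d(T(2, 1))**2 + f(-505)) + 299034 = ((sqrt(-4 + (-8 + 2)))**2 + (-4 - 4*(-505)**2)) + 299034 = ((sqrt(-4 - 6))**2 + (-4 - 4*255025)) + 299034 = ((sqrt(-10))**2 + (-4 - 1020100)) + 299034 = ((I*sqrt(10))**2 - 1020104) + 299034 = (-10 - 1020104) + 299034 = -1020114 + 299034 = -721080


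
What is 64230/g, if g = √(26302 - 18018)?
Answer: 32115*√2071/2071 ≈ 705.70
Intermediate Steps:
g = 2*√2071 (g = √8284 = 2*√2071 ≈ 91.016)
64230/g = 64230/((2*√2071)) = 64230*(√2071/4142) = 32115*√2071/2071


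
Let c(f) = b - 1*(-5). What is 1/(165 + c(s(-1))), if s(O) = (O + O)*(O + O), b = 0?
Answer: 1/170 ≈ 0.0058824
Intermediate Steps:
s(O) = 4*O² (s(O) = (2*O)*(2*O) = 4*O²)
c(f) = 5 (c(f) = 0 - 1*(-5) = 0 + 5 = 5)
1/(165 + c(s(-1))) = 1/(165 + 5) = 1/170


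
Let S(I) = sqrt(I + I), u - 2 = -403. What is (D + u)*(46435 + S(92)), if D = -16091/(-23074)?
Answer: -428900731605/23074 - 9236583*sqrt(46)/11537 ≈ -1.8593e+7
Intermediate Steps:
u = -401 (u = 2 - 403 = -401)
D = 16091/23074 (D = -16091*(-1/23074) = 16091/23074 ≈ 0.69736)
S(I) = sqrt(2)*sqrt(I) (S(I) = sqrt(2*I) = sqrt(2)*sqrt(I))
(D + u)*(46435 + S(92)) = (16091/23074 - 401)*(46435 + sqrt(2)*sqrt(92)) = -9236583*(46435 + sqrt(2)*(2*sqrt(23)))/23074 = -9236583*(46435 + 2*sqrt(46))/23074 = -428900731605/23074 - 9236583*sqrt(46)/11537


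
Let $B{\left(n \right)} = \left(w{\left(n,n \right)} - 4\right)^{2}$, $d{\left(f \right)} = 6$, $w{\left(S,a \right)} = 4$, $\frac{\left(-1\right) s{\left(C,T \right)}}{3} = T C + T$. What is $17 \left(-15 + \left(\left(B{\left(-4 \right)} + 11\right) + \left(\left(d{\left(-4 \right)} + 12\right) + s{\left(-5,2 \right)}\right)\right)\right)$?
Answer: $646$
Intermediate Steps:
$s{\left(C,T \right)} = - 3 T - 3 C T$ ($s{\left(C,T \right)} = - 3 \left(T C + T\right) = - 3 \left(C T + T\right) = - 3 \left(T + C T\right) = - 3 T - 3 C T$)
$B{\left(n \right)} = 0$ ($B{\left(n \right)} = \left(4 - 4\right)^{2} = 0^{2} = 0$)
$17 \left(-15 + \left(\left(B{\left(-4 \right)} + 11\right) + \left(\left(d{\left(-4 \right)} + 12\right) + s{\left(-5,2 \right)}\right)\right)\right) = 17 \left(-15 + \left(\left(0 + 11\right) + \left(\left(6 + 12\right) - 6 \left(1 - 5\right)\right)\right)\right) = 17 \left(-15 + \left(11 - \left(-18 + 6 \left(-4\right)\right)\right)\right) = 17 \left(-15 + \left(11 + \left(18 + 24\right)\right)\right) = 17 \left(-15 + \left(11 + 42\right)\right) = 17 \left(-15 + 53\right) = 17 \cdot 38 = 646$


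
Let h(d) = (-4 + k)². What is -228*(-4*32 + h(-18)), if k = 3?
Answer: 28956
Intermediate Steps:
h(d) = 1 (h(d) = (-4 + 3)² = (-1)² = 1)
-228*(-4*32 + h(-18)) = -228*(-4*32 + 1) = -228*(-128 + 1) = -228*(-127) = 28956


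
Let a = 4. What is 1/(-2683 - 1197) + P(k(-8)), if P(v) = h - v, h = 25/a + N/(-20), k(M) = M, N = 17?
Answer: 51991/3880 ≈ 13.400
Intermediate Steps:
h = 27/5 (h = 25/4 + 17/(-20) = 25*(¼) + 17*(-1/20) = 25/4 - 17/20 = 27/5 ≈ 5.4000)
P(v) = 27/5 - v
1/(-2683 - 1197) + P(k(-8)) = 1/(-2683 - 1197) + (27/5 - 1*(-8)) = 1/(-3880) + (27/5 + 8) = -1/3880 + 67/5 = 51991/3880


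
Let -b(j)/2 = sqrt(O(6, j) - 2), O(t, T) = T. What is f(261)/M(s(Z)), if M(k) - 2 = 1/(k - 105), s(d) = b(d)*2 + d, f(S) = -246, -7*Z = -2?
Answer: 246*(-8*sqrt(21) + 733*I)/(-1459*I + 16*sqrt(21)) ≈ -123.59 + 0.029582*I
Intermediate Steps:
Z = 2/7 (Z = -1/7*(-2) = 2/7 ≈ 0.28571)
b(j) = -2*sqrt(-2 + j) (b(j) = -2*sqrt(j - 2) = -2*sqrt(-2 + j))
s(d) = d - 4*sqrt(-2 + d) (s(d) = -2*sqrt(-2 + d)*2 + d = -4*sqrt(-2 + d) + d = d - 4*sqrt(-2 + d))
M(k) = 2 + 1/(-105 + k) (M(k) = 2 + 1/(k - 105) = 2 + 1/(-105 + k))
f(261)/M(s(Z)) = -246*(-105 + (2/7 - 4*sqrt(-2 + 2/7)))/(-209 + 2*(2/7 - 4*sqrt(-2 + 2/7))) = -246*(-105 + (2/7 - 8*I*sqrt(21)/7))/(-209 + 2*(2/7 - 8*I*sqrt(21)/7)) = -246*(-733/7 - 8*I*sqrt(21)/7)/(-209 + (4/7 - 16*I*sqrt(21)/7)) = -246*(-733/7 - 8*I*sqrt(21)/7)/(-1459/7 - 16*I*sqrt(21)/7)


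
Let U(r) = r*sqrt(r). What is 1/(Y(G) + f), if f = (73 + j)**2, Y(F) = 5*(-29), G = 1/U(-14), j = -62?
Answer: -1/24 ≈ -0.041667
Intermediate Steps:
U(r) = r**(3/2)
G = I*sqrt(14)/196 (G = 1/((-14)**(3/2)) = 1/(-14*I*sqrt(14)) = I*sqrt(14)/196 ≈ 0.01909*I)
Y(F) = -145
f = 121 (f = (73 - 62)**2 = 11**2 = 121)
1/(Y(G) + f) = 1/(-145 + 121) = 1/(-24) = -1/24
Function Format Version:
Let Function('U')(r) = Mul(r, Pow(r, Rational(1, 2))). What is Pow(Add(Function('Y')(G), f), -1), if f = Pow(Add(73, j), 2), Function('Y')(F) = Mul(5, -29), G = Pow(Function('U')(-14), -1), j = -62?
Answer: Rational(-1, 24) ≈ -0.041667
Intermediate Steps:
Function('U')(r) = Pow(r, Rational(3, 2))
G = Mul(Rational(1, 196), I, Pow(14, Rational(1, 2))) (G = Pow(Pow(-14, Rational(3, 2)), -1) = Pow(Mul(-14, I, Pow(14, Rational(1, 2))), -1) = Mul(Rational(1, 196), I, Pow(14, Rational(1, 2))) ≈ Mul(0.019090, I))
Function('Y')(F) = -145
f = 121 (f = Pow(Add(73, -62), 2) = Pow(11, 2) = 121)
Pow(Add(Function('Y')(G), f), -1) = Pow(Add(-145, 121), -1) = Pow(-24, -1) = Rational(-1, 24)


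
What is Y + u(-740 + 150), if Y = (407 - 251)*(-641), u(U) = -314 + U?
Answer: -100900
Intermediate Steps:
Y = -99996 (Y = 156*(-641) = -99996)
Y + u(-740 + 150) = -99996 + (-314 + (-740 + 150)) = -99996 + (-314 - 590) = -99996 - 904 = -100900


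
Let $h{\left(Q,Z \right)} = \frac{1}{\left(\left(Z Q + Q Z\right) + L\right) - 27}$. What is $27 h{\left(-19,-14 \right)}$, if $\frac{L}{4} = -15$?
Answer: $\frac{27}{445} \approx 0.060674$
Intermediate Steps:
$L = -60$ ($L = 4 \left(-15\right) = -60$)
$h{\left(Q,Z \right)} = \frac{1}{-87 + 2 Q Z}$ ($h{\left(Q,Z \right)} = \frac{1}{\left(\left(Z Q + Q Z\right) - 60\right) - 27} = \frac{1}{\left(\left(Q Z + Q Z\right) - 60\right) - 27} = \frac{1}{\left(2 Q Z - 60\right) - 27} = \frac{1}{\left(-60 + 2 Q Z\right) - 27} = \frac{1}{-87 + 2 Q Z}$)
$27 h{\left(-19,-14 \right)} = \frac{27}{-87 + 2 \left(-19\right) \left(-14\right)} = \frac{27}{-87 + 532} = \frac{27}{445}$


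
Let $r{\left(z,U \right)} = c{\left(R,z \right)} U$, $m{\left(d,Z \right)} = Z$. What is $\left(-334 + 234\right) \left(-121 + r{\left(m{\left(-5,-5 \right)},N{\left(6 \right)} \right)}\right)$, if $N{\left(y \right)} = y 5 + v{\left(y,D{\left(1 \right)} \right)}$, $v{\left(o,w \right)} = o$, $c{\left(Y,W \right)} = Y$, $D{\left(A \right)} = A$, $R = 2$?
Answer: $4900$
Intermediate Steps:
$N{\left(y \right)} = 6 y$ ($N{\left(y \right)} = y 5 + y = 5 y + y = 6 y$)
$r{\left(z,U \right)} = 2 U$
$\left(-334 + 234\right) \left(-121 + r{\left(m{\left(-5,-5 \right)},N{\left(6 \right)} \right)}\right) = \left(-334 + 234\right) \left(-121 + 2 \cdot 6 \cdot 6\right) = - 100 \left(-121 + 2 \cdot 36\right) = - 100 \left(-121 + 72\right) = \left(-100\right) \left(-49\right) = 4900$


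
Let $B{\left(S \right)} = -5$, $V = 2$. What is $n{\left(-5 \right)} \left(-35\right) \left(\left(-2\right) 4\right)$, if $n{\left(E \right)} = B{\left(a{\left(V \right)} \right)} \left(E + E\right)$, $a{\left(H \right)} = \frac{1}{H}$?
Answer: $14000$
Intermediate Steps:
$n{\left(E \right)} = - 10 E$ ($n{\left(E \right)} = - 5 \left(E + E\right) = - 5 \cdot 2 E = - 10 E$)
$n{\left(-5 \right)} \left(-35\right) \left(\left(-2\right) 4\right) = \left(-10\right) \left(-5\right) \left(-35\right) \left(\left(-2\right) 4\right) = 50 \left(-35\right) \left(-8\right) = \left(-1750\right) \left(-8\right) = 14000$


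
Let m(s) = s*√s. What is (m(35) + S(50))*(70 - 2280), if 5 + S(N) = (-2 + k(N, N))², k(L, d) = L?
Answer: -5080790 - 77350*√35 ≈ -5.5384e+6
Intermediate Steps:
m(s) = s^(3/2)
S(N) = -5 + (-2 + N)²
(m(35) + S(50))*(70 - 2280) = (35^(3/2) + (-5 + (-2 + 50)²))*(70 - 2280) = (35*√35 + (-5 + 48²))*(-2210) = (35*√35 + (-5 + 2304))*(-2210) = (35*√35 + 2299)*(-2210) = (2299 + 35*√35)*(-2210) = -5080790 - 77350*√35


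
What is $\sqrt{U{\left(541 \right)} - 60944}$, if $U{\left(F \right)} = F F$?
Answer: $\sqrt{231737} \approx 481.39$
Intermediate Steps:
$U{\left(F \right)} = F^{2}$
$\sqrt{U{\left(541 \right)} - 60944} = \sqrt{541^{2} - 60944} = \sqrt{292681 - 60944} = \sqrt{231737}$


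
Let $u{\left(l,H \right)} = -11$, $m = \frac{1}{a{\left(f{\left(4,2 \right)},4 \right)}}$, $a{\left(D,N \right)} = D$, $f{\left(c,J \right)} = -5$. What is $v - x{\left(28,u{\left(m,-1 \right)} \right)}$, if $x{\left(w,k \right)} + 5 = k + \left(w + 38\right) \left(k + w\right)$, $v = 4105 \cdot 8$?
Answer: $31734$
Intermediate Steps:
$v = 32840$
$m = - \frac{1}{5}$ ($m = \frac{1}{-5} = - \frac{1}{5} \approx -0.2$)
$x{\left(w,k \right)} = -5 + k + \left(38 + w\right) \left(k + w\right)$ ($x{\left(w,k \right)} = -5 + \left(k + \left(w + 38\right) \left(k + w\right)\right) = -5 + \left(k + \left(38 + w\right) \left(k + w\right)\right) = -5 + k + \left(38 + w\right) \left(k + w\right)$)
$v - x{\left(28,u{\left(m,-1 \right)} \right)} = 32840 - \left(-5 + 28^{2} + 38 \cdot 28 + 39 \left(-11\right) - 308\right) = 32840 - \left(-5 + 784 + 1064 - 429 - 308\right) = 32840 - 1106 = 31734$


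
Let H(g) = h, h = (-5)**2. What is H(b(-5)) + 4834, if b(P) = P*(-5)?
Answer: 4859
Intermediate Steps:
b(P) = -5*P
h = 25
H(g) = 25
H(b(-5)) + 4834 = 25 + 4834 = 4859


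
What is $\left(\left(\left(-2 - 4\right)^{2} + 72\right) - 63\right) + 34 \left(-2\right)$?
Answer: $-23$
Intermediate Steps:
$\left(\left(\left(-2 - 4\right)^{2} + 72\right) - 63\right) + 34 \left(-2\right) = \left(\left(\left(-6\right)^{2} + 72\right) - 63\right) - 68 = \left(\left(36 + 72\right) - 63\right) - 68 = \left(108 - 63\right) - 68 = 45 - 68 = -23$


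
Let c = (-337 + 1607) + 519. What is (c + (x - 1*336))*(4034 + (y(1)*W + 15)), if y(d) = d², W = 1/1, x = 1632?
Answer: 12494250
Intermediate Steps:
W = 1
c = 1789 (c = 1270 + 519 = 1789)
(c + (x - 1*336))*(4034 + (y(1)*W + 15)) = (1789 + (1632 - 1*336))*(4034 + (1²*1 + 15)) = (1789 + (1632 - 336))*(4034 + (1*1 + 15)) = (1789 + 1296)*(4034 + (1 + 15)) = 3085*(4034 + 16) = 3085*4050 = 12494250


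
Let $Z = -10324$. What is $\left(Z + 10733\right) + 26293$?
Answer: $26702$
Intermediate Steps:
$\left(Z + 10733\right) + 26293 = \left(-10324 + 10733\right) + 26293 = 409 + 26293 = 26702$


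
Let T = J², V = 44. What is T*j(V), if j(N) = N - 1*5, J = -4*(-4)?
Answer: 9984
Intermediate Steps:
J = 16
j(N) = -5 + N (j(N) = N - 5 = -5 + N)
T = 256 (T = 16² = 256)
T*j(V) = 256*(-5 + 44) = 256*39 = 9984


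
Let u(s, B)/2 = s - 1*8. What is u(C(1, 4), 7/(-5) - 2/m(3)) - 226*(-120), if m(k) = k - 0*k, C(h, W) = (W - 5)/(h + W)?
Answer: 135518/5 ≈ 27104.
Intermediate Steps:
C(h, W) = (-5 + W)/(W + h)
m(k) = k (m(k) = k - 1*0 = k + 0 = k)
u(s, B) = -16 + 2*s (u(s, B) = 2*(s - 1*8) = 2*(s - 8) = 2*(-8 + s) = -16 + 2*s)
u(C(1, 4), 7/(-5) - 2/m(3)) - 226*(-120) = (-16 + 2*((-5 + 4)/(4 + 1))) - 226*(-120) = (-16 + 2*(-1/5)) + 27120 = (-16 + 2*((⅕)*(-1))) + 27120 = (-16 + 2*(-⅕)) + 27120 = (-16 - ⅖) + 27120 = -82/5 + 27120 = 135518/5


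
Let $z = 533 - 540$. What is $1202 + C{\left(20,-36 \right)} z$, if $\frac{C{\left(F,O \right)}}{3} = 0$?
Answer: $1202$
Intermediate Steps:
$C{\left(F,O \right)} = 0$ ($C{\left(F,O \right)} = 3 \cdot 0 = 0$)
$z = -7$
$1202 + C{\left(20,-36 \right)} z = 1202 + 0 \left(-7\right) = 1202 + 0 = 1202$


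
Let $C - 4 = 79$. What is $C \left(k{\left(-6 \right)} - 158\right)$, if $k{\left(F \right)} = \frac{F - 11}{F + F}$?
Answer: $- \frac{155957}{12} \approx -12996.0$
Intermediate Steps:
$k{\left(F \right)} = \frac{-11 + F}{2 F}$
$C = 83$ ($C = 4 + 79 = 83$)
$C \left(k{\left(-6 \right)} - 158\right) = 83 \left(\frac{-11 - 6}{2 \left(-6\right)} - 158\right) = 83 \left(\frac{1}{2} \left(- \frac{1}{6}\right) \left(-17\right) - 158\right) = 83 \left(\frac{17}{12} - 158\right) = 83 \left(- \frac{1879}{12}\right) = - \frac{155957}{12}$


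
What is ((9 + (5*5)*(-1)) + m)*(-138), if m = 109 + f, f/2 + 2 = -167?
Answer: 33810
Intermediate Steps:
f = -338 (f = -4 + 2*(-167) = -4 - 334 = -338)
m = -229 (m = 109 - 338 = -229)
((9 + (5*5)*(-1)) + m)*(-138) = ((9 + (5*5)*(-1)) - 229)*(-138) = ((9 + 25*(-1)) - 229)*(-138) = ((9 - 25) - 229)*(-138) = (-16 - 229)*(-138) = -245*(-138) = 33810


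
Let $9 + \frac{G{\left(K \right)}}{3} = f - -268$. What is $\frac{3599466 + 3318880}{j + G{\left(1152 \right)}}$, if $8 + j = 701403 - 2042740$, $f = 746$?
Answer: $- \frac{3459173}{669165} \approx -5.1694$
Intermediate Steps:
$j = -1341345$ ($j = -8 + \left(701403 - 2042740\right) = -8 - 1341337 = -1341345$)
$G{\left(K \right)} = 3015$ ($G{\left(K \right)} = -27 + 3 \left(746 - -268\right) = -27 + 3 \left(746 + 268\right) = -27 + 3 \cdot 1014 = -27 + 3042 = 3015$)
$\frac{3599466 + 3318880}{j + G{\left(1152 \right)}} = \frac{3599466 + 3318880}{-1341345 + 3015} = \frac{6918346}{-1338330} = 6918346 \left(- \frac{1}{1338330}\right) = - \frac{3459173}{669165}$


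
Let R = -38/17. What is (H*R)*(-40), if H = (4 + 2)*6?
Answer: 54720/17 ≈ 3218.8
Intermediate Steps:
H = 36 (H = 6*6 = 36)
R = -38/17 (R = -38*1/17 = -38/17 ≈ -2.2353)
(H*R)*(-40) = (36*(-38/17))*(-40) = -1368/17*(-40) = 54720/17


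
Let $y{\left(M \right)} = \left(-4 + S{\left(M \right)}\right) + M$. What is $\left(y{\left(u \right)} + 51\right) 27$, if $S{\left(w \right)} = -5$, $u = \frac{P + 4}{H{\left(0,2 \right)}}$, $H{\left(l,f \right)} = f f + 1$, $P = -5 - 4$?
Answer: $1107$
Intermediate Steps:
$P = -9$
$H{\left(l,f \right)} = 1 + f^{2}$ ($H{\left(l,f \right)} = f^{2} + 1 = 1 + f^{2}$)
$u = -1$ ($u = \frac{-9 + 4}{1 + 2^{2}} = - \frac{5}{1 + 4} = - \frac{5}{5} = \left(-5\right) \frac{1}{5} = -1$)
$y{\left(M \right)} = -9 + M$ ($y{\left(M \right)} = \left(-4 - 5\right) + M = -9 + M$)
$\left(y{\left(u \right)} + 51\right) 27 = \left(\left(-9 - 1\right) + 51\right) 27 = \left(-10 + 51\right) 27 = 41 \cdot 27 = 1107$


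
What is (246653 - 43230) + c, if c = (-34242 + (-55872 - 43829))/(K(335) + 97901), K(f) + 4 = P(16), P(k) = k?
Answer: 19917622256/97913 ≈ 2.0342e+5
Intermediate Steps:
K(f) = 12 (K(f) = -4 + 16 = 12)
c = -133943/97913 (c = (-34242 + (-55872 - 43829))/(12 + 97901) = (-34242 - 99701)/97913 = -133943*1/97913 = -133943/97913 ≈ -1.3680)
(246653 - 43230) + c = (246653 - 43230) - 133943/97913 = 203423 - 133943/97913 = 19917622256/97913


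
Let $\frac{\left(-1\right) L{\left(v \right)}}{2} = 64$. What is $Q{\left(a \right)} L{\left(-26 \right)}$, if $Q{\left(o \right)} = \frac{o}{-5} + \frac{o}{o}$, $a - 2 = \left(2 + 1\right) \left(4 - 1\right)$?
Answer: $\frac{768}{5} \approx 153.6$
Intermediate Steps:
$a = 11$ ($a = 2 + \left(2 + 1\right) \left(4 - 1\right) = 2 + 3 \cdot 3 = 2 + 9 = 11$)
$Q{\left(o \right)} = 1 - \frac{o}{5}$ ($Q{\left(o \right)} = o \left(- \frac{1}{5}\right) + 1 = - \frac{o}{5} + 1 = 1 - \frac{o}{5}$)
$L{\left(v \right)} = -128$ ($L{\left(v \right)} = \left(-2\right) 64 = -128$)
$Q{\left(a \right)} L{\left(-26 \right)} = \left(1 - \frac{11}{5}\right) \left(-128\right) = \left(- \frac{6}{5}\right) \left(-128\right) = \frac{768}{5}$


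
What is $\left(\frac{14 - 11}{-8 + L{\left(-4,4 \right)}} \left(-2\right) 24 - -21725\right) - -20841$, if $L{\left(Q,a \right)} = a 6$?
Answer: $42557$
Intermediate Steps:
$L{\left(Q,a \right)} = 6 a$
$\left(\frac{14 - 11}{-8 + L{\left(-4,4 \right)}} \left(-2\right) 24 - -21725\right) - -20841 = \left(\frac{14 - 11}{-8 + 6 \cdot 4} \left(-2\right) 24 - -21725\right) - -20841 = \left(\frac{3}{-8 + 24} \left(-2\right) 24 + 21725\right) + 20841 = \left(\frac{3}{16} \left(-2\right) 24 + 21725\right) + 20841 = \left(\left(- \frac{3}{8}\right) 24 + 21725\right) + 20841 = \left(-9 + 21725\right) + 20841 = 21716 + 20841 = 42557$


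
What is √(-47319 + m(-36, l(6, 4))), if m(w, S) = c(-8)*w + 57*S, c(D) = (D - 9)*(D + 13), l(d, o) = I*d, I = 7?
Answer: I*√41865 ≈ 204.61*I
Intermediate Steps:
l(d, o) = 7*d
c(D) = (-9 + D)*(13 + D)
m(w, S) = -85*w + 57*S (m(w, S) = (-117 + (-8)² + 4*(-8))*w + 57*S = (-117 + 64 - 32)*w + 57*S = -85*w + 57*S)
√(-47319 + m(-36, l(6, 4))) = √(-47319 + (-85*(-36) + 57*(7*6))) = √(-47319 + (3060 + 57*42)) = √(-47319 + (3060 + 2394)) = √(-47319 + 5454) = √(-41865) = I*√41865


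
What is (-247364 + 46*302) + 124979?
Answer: -108493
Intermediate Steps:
(-247364 + 46*302) + 124979 = (-247364 + 13892) + 124979 = -233472 + 124979 = -108493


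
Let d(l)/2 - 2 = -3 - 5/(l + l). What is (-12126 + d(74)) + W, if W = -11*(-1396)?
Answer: 238867/74 ≈ 3227.9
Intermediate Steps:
W = 15356
d(l) = -2 - 5/l (d(l) = 4 + 2*(-3 - 5/(l + l)) = 4 + 2*(-3 - 5/(2*l)) = 4 + (-6 - 5/l) = -2 - 5/l)
(-12126 + d(74)) + W = (-12126 + (-2 - 5/74)) + 15356 = (-12126 - 153/74) + 15356 = -897477/74 + 15356 = 238867/74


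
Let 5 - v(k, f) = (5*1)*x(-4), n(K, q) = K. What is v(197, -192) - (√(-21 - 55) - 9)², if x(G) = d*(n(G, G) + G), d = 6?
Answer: 240 + 36*I*√19 ≈ 240.0 + 156.92*I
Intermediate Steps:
x(G) = 12*G (x(G) = 6*(G + G) = 6*(2*G) = 12*G)
v(k, f) = 245 (v(k, f) = 5 - 5*1*12*(-4) = 5 - 5*(-48) = 5 - 1*(-240) = 5 + 240 = 245)
v(197, -192) - (√(-21 - 55) - 9)² = 245 - (√(-21 - 55) - 9)² = 245 - (√(-76) - 9)² = 245 - (2*I*√19 - 9)² = 245 - (-9 + 2*I*√19)²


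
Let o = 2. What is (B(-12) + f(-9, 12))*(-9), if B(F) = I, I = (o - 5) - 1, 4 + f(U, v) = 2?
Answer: 54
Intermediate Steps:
f(U, v) = -2 (f(U, v) = -4 + 2 = -2)
I = -4 (I = (2 - 5) - 1 = -3 - 1 = -4)
B(F) = -4
(B(-12) + f(-9, 12))*(-9) = (-4 - 2)*(-9) = -6*(-9) = 54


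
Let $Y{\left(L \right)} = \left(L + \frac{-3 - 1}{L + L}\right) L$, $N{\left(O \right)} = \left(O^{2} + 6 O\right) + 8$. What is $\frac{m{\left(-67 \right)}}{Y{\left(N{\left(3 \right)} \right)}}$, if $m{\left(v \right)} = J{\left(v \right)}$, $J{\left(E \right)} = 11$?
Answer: $\frac{11}{1223} \approx 0.0089943$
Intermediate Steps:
$N{\left(O \right)} = 8 + O^{2} + 6 O$
$m{\left(v \right)} = 11$
$Y{\left(L \right)} = L \left(L - \frac{2}{L}\right)$ ($Y{\left(L \right)} = \left(L - \frac{4}{2 L}\right) L = \left(L - 4 \frac{1}{2 L}\right) L = \left(L - \frac{2}{L}\right) L = L \left(L - \frac{2}{L}\right)$)
$\frac{m{\left(-67 \right)}}{Y{\left(N{\left(3 \right)} \right)}} = \frac{11}{-2 + \left(8 + 3^{2} + 6 \cdot 3\right)^{2}} = \frac{11}{-2 + \left(8 + 9 + 18\right)^{2}} = \frac{11}{-2 + 35^{2}} = \frac{11}{-2 + 1225} = \frac{11}{1223}$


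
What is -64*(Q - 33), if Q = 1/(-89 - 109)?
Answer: 209120/99 ≈ 2112.3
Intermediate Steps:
Q = -1/198 (Q = 1/(-198) = -1/198 ≈ -0.0050505)
-64*(Q - 33) = -64*(-1/198 - 33) = -64*(-6535/198) = 209120/99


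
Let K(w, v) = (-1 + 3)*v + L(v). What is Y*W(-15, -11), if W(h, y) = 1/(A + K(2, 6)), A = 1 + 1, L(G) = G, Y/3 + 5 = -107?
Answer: -84/5 ≈ -16.800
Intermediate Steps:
Y = -336 (Y = -15 + 3*(-107) = -15 - 321 = -336)
A = 2
K(w, v) = 3*v (K(w, v) = (-1 + 3)*v + v = 2*v + v = 3*v)
W(h, y) = 1/20 (W(h, y) = 1/(2 + 3*6) = 1/(2 + 18) = 1/20)
Y*W(-15, -11) = -336*1/20 = -84/5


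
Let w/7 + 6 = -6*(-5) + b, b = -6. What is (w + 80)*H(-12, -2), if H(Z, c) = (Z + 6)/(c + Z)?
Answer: 618/7 ≈ 88.286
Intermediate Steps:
H(Z, c) = (6 + Z)/(Z + c)
w = 126 (w = -42 + 7*(-6*(-5) - 6) = -42 + 7*(30 - 6) = -42 + 7*24 = -42 + 168 = 126)
(w + 80)*H(-12, -2) = (126 + 80)*((6 - 12)/(-12 - 2)) = 206*(-6/(-14)) = 206*(-1/14*(-6)) = 206*(3/7) = 618/7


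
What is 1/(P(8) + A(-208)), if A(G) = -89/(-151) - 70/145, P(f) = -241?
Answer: -4379/1054872 ≈ -0.0041512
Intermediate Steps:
A(G) = 467/4379 (A(G) = -89*(-1/151) - 70*1/145 = 89/151 - 14/29 = 467/4379)
1/(P(8) + A(-208)) = 1/(-241 + 467/4379) = 1/(-1054872/4379) = -4379/1054872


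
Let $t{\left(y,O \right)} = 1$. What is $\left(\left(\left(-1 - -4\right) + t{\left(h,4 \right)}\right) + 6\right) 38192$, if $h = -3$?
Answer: $381920$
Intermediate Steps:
$\left(\left(\left(-1 - -4\right) + t{\left(h,4 \right)}\right) + 6\right) 38192 = \left(\left(\left(-1 - -4\right) + 1\right) + 6\right) 38192 = \left(\left(\left(-1 + 4\right) + 1\right) + 6\right) 38192 = \left(\left(3 + 1\right) + 6\right) 38192 = \left(4 + 6\right) 38192 = 10 \cdot 38192 = 381920$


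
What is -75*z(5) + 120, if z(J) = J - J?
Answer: 120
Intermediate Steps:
z(J) = 0
-75*z(5) + 120 = -75*0 + 120 = 0 + 120 = 120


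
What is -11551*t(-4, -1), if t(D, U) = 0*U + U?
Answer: 11551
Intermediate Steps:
t(D, U) = U (t(D, U) = 0 + U = U)
-11551*t(-4, -1) = -11551*(-1) = 11551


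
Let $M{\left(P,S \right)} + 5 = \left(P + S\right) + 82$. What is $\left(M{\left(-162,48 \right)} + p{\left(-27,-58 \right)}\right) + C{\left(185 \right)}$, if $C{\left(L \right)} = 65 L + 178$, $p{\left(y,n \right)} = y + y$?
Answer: $12112$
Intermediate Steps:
$p{\left(y,n \right)} = 2 y$
$M{\left(P,S \right)} = 77 + P + S$ ($M{\left(P,S \right)} = -5 + \left(\left(P + S\right) + 82\right) = -5 + \left(82 + P + S\right) = 77 + P + S$)
$C{\left(L \right)} = 178 + 65 L$
$\left(M{\left(-162,48 \right)} + p{\left(-27,-58 \right)}\right) + C{\left(185 \right)} = \left(\left(77 - 162 + 48\right) + 2 \left(-27\right)\right) + \left(178 + 65 \cdot 185\right) = \left(-37 - 54\right) + \left(178 + 12025\right) = -91 + 12203 = 12112$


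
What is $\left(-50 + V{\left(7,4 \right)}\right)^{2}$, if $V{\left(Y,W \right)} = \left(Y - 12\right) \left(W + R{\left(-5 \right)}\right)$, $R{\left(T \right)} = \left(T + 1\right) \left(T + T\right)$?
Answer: $72900$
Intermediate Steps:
$R{\left(T \right)} = 2 T \left(1 + T\right)$ ($R{\left(T \right)} = \left(1 + T\right) 2 T = 2 T \left(1 + T\right)$)
$V{\left(Y,W \right)} = \left(-12 + Y\right) \left(40 + W\right)$ ($V{\left(Y,W \right)} = \left(Y - 12\right) \left(W + 2 \left(-5\right) \left(1 - 5\right)\right) = \left(-12 + Y\right) \left(W + 2 \left(-5\right) \left(-4\right)\right) = \left(-12 + Y\right) \left(W + 40\right) = \left(-12 + Y\right) \left(40 + W\right)$)
$\left(-50 + V{\left(7,4 \right)}\right)^{2} = \left(-50 + \left(-480 - 48 + 40 \cdot 7 + 4 \cdot 7\right)\right)^{2} = \left(-50 + \left(-480 - 48 + 280 + 28\right)\right)^{2} = \left(-50 - 220\right)^{2} = \left(-270\right)^{2} = 72900$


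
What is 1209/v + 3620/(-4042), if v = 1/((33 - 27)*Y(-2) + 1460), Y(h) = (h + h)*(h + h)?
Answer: 3801911474/2021 ≈ 1.8812e+6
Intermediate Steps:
Y(h) = 4*h² (Y(h) = (2*h)*(2*h) = 4*h²)
v = 1/1556 (v = 1/((33 - 27)*(4*(-2)²) + 1460) = 1/(6*(4*4) + 1460) = 1/(6*16 + 1460) = 1/(96 + 1460) = 1/1556 ≈ 0.00064267)
1209/v + 3620/(-4042) = 1209/(1/1556) + 3620/(-4042) = 1209*1556 + 3620*(-1/4042) = 1881204 - 1810/2021 = 3801911474/2021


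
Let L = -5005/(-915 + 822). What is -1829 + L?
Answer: -165092/93 ≈ -1775.2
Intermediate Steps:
L = 5005/93 (L = -5005/(-93) = -5005*(-1/93) = 5005/93 ≈ 53.817)
-1829 + L = -1829 + 5005/93 = -165092/93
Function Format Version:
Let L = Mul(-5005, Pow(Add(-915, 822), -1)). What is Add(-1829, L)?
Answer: Rational(-165092, 93) ≈ -1775.2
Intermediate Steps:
L = Rational(5005, 93) (L = Mul(-5005, Pow(-93, -1)) = Mul(-5005, Rational(-1, 93)) = Rational(5005, 93) ≈ 53.817)
Add(-1829, L) = Add(-1829, Rational(5005, 93)) = Rational(-165092, 93)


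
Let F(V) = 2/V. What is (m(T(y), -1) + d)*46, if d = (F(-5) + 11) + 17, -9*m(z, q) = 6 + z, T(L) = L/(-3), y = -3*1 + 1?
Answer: 166796/135 ≈ 1235.5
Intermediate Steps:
y = -2 (y = -3 + 1 = -2)
T(L) = -L/3 (T(L) = L*(-1/3) = -L/3)
m(z, q) = -2/3 - z/9 (m(z, q) = -(6 + z)/9 = -2/3 - z/9)
d = 138/5 (d = (2/(-5) + 11) + 17 = (2*(-1/5) + 11) + 17 = (-2/5 + 11) + 17 = 53/5 + 17 = 138/5 ≈ 27.600)
(m(T(y), -1) + d)*46 = ((-2/3 - (-1)*(-2)/27) + 138/5)*46 = ((-2/3 - 1/9*2/3) + 138/5)*46 = ((-2/3 - 2/27) + 138/5)*46 = (-20/27 + 138/5)*46 = (3626/135)*46 = 166796/135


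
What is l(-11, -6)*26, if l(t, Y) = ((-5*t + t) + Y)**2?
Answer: 37544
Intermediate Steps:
l(t, Y) = (Y - 4*t)**2 (l(t, Y) = (-4*t + Y)**2 = (Y - 4*t)**2)
l(-11, -6)*26 = (-6 - 4*(-11))**2*26 = (-6 + 44)**2*26 = 38**2*26 = 1444*26 = 37544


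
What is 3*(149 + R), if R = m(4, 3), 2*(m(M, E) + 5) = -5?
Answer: 849/2 ≈ 424.50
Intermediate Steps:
m(M, E) = -15/2 (m(M, E) = -5 + (1/2)*(-5) = -5 - 5/2 = -15/2)
R = -15/2 ≈ -7.5000
3*(149 + R) = 3*(149 - 15/2) = 3*(283/2) = 849/2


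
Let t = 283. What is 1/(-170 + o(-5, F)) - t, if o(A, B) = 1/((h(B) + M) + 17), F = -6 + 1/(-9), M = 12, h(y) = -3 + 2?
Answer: -1346825/4759 ≈ -283.01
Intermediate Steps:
h(y) = -1
F = -55/9 (F = -6 - ⅑ = -55/9 ≈ -6.1111)
o(A, B) = 1/28 (o(A, B) = 1/((-1 + 12) + 17) = 1/(11 + 17) = 1/28)
1/(-170 + o(-5, F)) - t = 1/(-170 + 1/28) - 1*283 = 1/(-4759/28) - 283 = -28/4759 - 283 = -1346825/4759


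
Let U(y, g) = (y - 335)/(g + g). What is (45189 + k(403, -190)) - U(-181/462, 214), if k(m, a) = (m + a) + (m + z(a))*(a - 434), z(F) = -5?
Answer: -40130366249/197736 ≈ -2.0295e+5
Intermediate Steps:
U(y, g) = (-335 + y)/(2*g) (U(y, g) = (-335 + y)/((2*g)) = (-335 + y)*(1/(2*g)) = (-335 + y)/(2*g))
k(m, a) = a + m + (-434 + a)*(-5 + m) (k(m, a) = (m + a) + (m - 5)*(a - 434) = (a + m) + (-5 + m)*(-434 + a) = (a + m) + (-434 + a)*(-5 + m) = a + m + (-434 + a)*(-5 + m))
(45189 + k(403, -190)) - U(-181/462, 214) = (45189 + (2170 - 433*403 - 4*(-190) - 190*403)) - (-335 - 181/462)/(2*214) = (45189 + (2170 - 174499 + 760 - 76570)) - (-335 - 181*1/462)/(2*214) = (45189 - 248139) - (-335 - 181/462)/(2*214) = -202950 - (-154951)/(2*214*462) = -202950 - 1*(-154951/197736) = -202950 + 154951/197736 = -40130366249/197736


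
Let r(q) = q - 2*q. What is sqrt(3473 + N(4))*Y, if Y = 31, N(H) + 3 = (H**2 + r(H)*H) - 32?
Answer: 93*sqrt(382) ≈ 1817.7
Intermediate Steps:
r(q) = -q
N(H) = -35 (N(H) = -3 + ((H**2 + (-H)*H) - 32) = -3 + ((H**2 - H**2) - 32) = -3 + (0 - 32) = -3 - 32 = -35)
sqrt(3473 + N(4))*Y = sqrt(3473 - 35)*31 = sqrt(3438)*31 = (3*sqrt(382))*31 = 93*sqrt(382)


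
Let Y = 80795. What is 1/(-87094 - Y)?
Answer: -1/167889 ≈ -5.9563e-6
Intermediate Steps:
1/(-87094 - Y) = 1/(-87094 - 1*80795) = 1/(-87094 - 80795) = 1/(-167889) = -1/167889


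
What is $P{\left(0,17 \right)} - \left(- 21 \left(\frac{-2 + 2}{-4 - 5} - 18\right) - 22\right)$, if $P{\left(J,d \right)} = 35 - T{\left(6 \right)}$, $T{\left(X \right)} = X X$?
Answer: $-357$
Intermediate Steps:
$T{\left(X \right)} = X^{2}$
$P{\left(J,d \right)} = -1$ ($P{\left(J,d \right)} = 35 - 6^{2} = 35 - 36 = -1$)
$P{\left(0,17 \right)} - \left(- 21 \left(\frac{-2 + 2}{-4 - 5} - 18\right) - 22\right) = -1 - \left(- 21 \left(\frac{-2 + 2}{-4 - 5} - 18\right) - 22\right) = -1 - \left(- 21 \left(\frac{0}{-9} - 18\right) - 22\right) = -1 - \left(- 21 \left(0 \left(- \frac{1}{9}\right) - 18\right) - 22\right) = -1 - \left(- 21 \left(0 - 18\right) - 22\right) = -1 - \left(\left(-21\right) \left(-18\right) - 22\right) = -1 - \left(378 - 22\right) = -1 - 356 = -357$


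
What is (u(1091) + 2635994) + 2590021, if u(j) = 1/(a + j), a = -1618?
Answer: 2754109904/527 ≈ 5.2260e+6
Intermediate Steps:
u(j) = 1/(-1618 + j)
(u(1091) + 2635994) + 2590021 = (1/(-1618 + 1091) + 2635994) + 2590021 = (1/(-527) + 2635994) + 2590021 = (-1/527 + 2635994) + 2590021 = 1389168837/527 + 2590021 = 2754109904/527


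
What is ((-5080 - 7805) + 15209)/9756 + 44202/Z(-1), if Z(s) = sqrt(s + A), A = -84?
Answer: 581/2439 - 44202*I*sqrt(85)/85 ≈ 0.23821 - 4794.4*I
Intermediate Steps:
Z(s) = sqrt(-84 + s) (Z(s) = sqrt(s - 84) = sqrt(-84 + s))
((-5080 - 7805) + 15209)/9756 + 44202/Z(-1) = ((-5080 - 7805) + 15209)/9756 + 44202/(sqrt(-84 - 1)) = (-12885 + 15209)*(1/9756) + 44202/(sqrt(-85)) = 2324*(1/9756) + 44202/((I*sqrt(85))) = 581/2439 + 44202*(-I*sqrt(85)/85) = 581/2439 - 44202*I*sqrt(85)/85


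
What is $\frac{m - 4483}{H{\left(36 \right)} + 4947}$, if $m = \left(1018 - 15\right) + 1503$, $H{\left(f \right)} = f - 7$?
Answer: $- \frac{1977}{4976} \approx -0.39731$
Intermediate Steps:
$H{\left(f \right)} = -7 + f$
$m = 2506$ ($m = \left(1018 + \left(-15 + 0\right)\right) + 1503 = \left(1018 - 15\right) + 1503 = 1003 + 1503 = 2506$)
$\frac{m - 4483}{H{\left(36 \right)} + 4947} = \frac{2506 - 4483}{\left(-7 + 36\right) + 4947} = - \frac{1977}{29 + 4947} = - \frac{1977}{4976}$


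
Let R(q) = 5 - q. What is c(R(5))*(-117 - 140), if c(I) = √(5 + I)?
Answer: -257*√5 ≈ -574.67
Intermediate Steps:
c(R(5))*(-117 - 140) = √(5 + (5 - 1*5))*(-117 - 140) = √(5 + (5 - 5))*(-257) = √(5 + 0)*(-257) = √5*(-257) = -257*√5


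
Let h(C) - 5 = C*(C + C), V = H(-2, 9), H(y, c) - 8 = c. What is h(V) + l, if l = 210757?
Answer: 211340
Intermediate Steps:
H(y, c) = 8 + c
V = 17 (V = 8 + 9 = 17)
h(C) = 5 + 2*C**2 (h(C) = 5 + C*(C + C) = 5 + C*(2*C) = 5 + 2*C**2)
h(V) + l = (5 + 2*17**2) + 210757 = (5 + 2*289) + 210757 = (5 + 578) + 210757 = 583 + 210757 = 211340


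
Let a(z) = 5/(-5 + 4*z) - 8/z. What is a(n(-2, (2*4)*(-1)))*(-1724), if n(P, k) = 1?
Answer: 22412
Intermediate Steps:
a(z) = -8/z + 5/(-5 + 4*z)
a(n(-2, (2*4)*(-1)))*(-1724) = ((40 - 27*1)/(1*(-5 + 4*1)))*(-1724) = (1*(40 - 27)/(-5 + 4))*(-1724) = (1*13/(-1))*(-1724) = (1*(-1)*13)*(-1724) = -13*(-1724) = 22412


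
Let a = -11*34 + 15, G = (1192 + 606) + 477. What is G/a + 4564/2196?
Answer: -839356/197091 ≈ -4.2587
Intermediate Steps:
G = 2275 (G = 1798 + 477 = 2275)
a = -359 (a = -374 + 15 = -359)
G/a + 4564/2196 = 2275/(-359) + 4564/2196 = 2275*(-1/359) + 4564*(1/2196) = -2275/359 + 1141/549 = -839356/197091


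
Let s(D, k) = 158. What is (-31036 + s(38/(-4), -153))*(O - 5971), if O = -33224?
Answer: 1210263210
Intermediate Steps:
(-31036 + s(38/(-4), -153))*(O - 5971) = (-31036 + 158)*(-33224 - 5971) = -30878*(-39195) = 1210263210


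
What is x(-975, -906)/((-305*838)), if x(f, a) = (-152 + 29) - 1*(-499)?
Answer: -188/127795 ≈ -0.0014711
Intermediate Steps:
x(f, a) = 376 (x(f, a) = -123 + 499 = 376)
x(-975, -906)/((-305*838)) = 376/((-305*838)) = 376/(-255590) = 376*(-1/255590) = -188/127795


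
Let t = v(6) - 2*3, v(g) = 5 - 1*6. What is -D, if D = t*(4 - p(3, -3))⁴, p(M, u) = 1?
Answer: 567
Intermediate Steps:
v(g) = -1 (v(g) = 5 - 6 = -1)
t = -7 (t = -1 - 2*3 = -1 - 6 = -7)
D = -567 (D = -7*(4 - 1*1)⁴ = -7*(4 - 1)⁴ = -7*3⁴ = -7*81 = -567)
-D = -1*(-567) = 567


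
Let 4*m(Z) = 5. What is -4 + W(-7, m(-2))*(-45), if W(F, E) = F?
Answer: 311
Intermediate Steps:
m(Z) = 5/4 (m(Z) = (¼)*5 = 5/4)
-4 + W(-7, m(-2))*(-45) = -4 - 7*(-45) = -4 + 315 = 311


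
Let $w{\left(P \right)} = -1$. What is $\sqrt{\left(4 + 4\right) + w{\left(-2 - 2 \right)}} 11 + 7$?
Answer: $7 + 11 \sqrt{7} \approx 36.103$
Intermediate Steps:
$\sqrt{\left(4 + 4\right) + w{\left(-2 - 2 \right)}} 11 + 7 = \sqrt{\left(4 + 4\right) - 1} \cdot 11 + 7 = \sqrt{8 - 1} \cdot 11 + 7 = \sqrt{7} \cdot 11 + 7 = 11 \sqrt{7} + 7 = 7 + 11 \sqrt{7}$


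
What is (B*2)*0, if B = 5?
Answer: 0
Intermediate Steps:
(B*2)*0 = (5*2)*0 = 10*0 = 0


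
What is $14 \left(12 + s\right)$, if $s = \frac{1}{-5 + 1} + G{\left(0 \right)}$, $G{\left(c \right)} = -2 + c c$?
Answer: $\frac{273}{2} \approx 136.5$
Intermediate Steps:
$G{\left(c \right)} = -2 + c^{2}$
$s = - \frac{9}{4}$ ($s = \frac{1}{-5 + 1} - \left(2 - 0^{2}\right) = \frac{1}{-4} + \left(-2 + 0\right) = - \frac{1}{4} - 2 = - \frac{9}{4} \approx -2.25$)
$14 \left(12 + s\right) = 14 \left(12 - \frac{9}{4}\right) = 14 \cdot \frac{39}{4} = \frac{273}{2}$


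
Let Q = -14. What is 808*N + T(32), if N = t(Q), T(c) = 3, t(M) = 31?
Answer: 25051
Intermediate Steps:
N = 31
808*N + T(32) = 808*31 + 3 = 25048 + 3 = 25051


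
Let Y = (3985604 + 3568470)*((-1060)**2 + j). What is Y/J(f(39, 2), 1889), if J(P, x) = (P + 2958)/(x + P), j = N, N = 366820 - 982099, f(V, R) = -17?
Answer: 7188282409939488/2941 ≈ 2.4442e+12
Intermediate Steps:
N = -615279
j = -615279
J(P, x) = (2958 + P)/(P + x)
Y = 3839894449754 (Y = (3985604 + 3568470)*((-1060)**2 - 615279) = 7554074*(1123600 - 615279) = 7554074*508321 = 3839894449754)
Y/J(f(39, 2), 1889) = 3839894449754/(((2958 - 17)/(-17 + 1889))) = 3839894449754/((2941/1872)) = 3839894449754/(((1/1872)*2941)) = 3839894449754/(2941/1872) = 3839894449754*(1872/2941) = 7188282409939488/2941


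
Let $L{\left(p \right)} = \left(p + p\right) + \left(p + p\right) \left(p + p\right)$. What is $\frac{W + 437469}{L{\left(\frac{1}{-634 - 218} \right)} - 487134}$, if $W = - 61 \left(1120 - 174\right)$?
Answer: $- \frac{68917870188}{88403130209} \approx -0.77959$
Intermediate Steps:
$W = -57706$ ($W = \left(-61\right) 946 = -57706$)
$L{\left(p \right)} = 2 p + 4 p^{2}$ ($L{\left(p \right)} = 2 p + 2 p 2 p = 2 p + 4 p^{2}$)
$\frac{W + 437469}{L{\left(\frac{1}{-634 - 218} \right)} - 487134} = \frac{-57706 + 437469}{\frac{2 \left(1 + \frac{2}{-634 - 218}\right)}{-634 - 218} - 487134} = \frac{379763}{\frac{2 \left(1 + \frac{2}{-852}\right)}{-852} - 487134} = \frac{379763}{2 \left(- \frac{1}{852}\right) \left(1 + 2 \left(- \frac{1}{852}\right)\right) - 487134} = \frac{379763}{2 \left(- \frac{1}{852}\right) \left(1 - \frac{1}{426}\right) - 487134} = \frac{379763}{2 \left(- \frac{1}{852}\right) \frac{425}{426} - 487134} = \frac{379763}{- \frac{425}{181476} - 487134} = \frac{379763}{- \frac{88403130209}{181476}} = 379763 \left(- \frac{181476}{88403130209}\right) = - \frac{68917870188}{88403130209}$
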